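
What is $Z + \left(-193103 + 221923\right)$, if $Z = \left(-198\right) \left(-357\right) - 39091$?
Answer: $60415$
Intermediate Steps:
$Z = 31595$ ($Z = 70686 - 39091 = 31595$)
$Z + \left(-193103 + 221923\right) = 31595 + \left(-193103 + 221923\right) = 31595 + 28820 = 60415$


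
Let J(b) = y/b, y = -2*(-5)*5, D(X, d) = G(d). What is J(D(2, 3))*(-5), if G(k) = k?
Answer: -250/3 ≈ -83.333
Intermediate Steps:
D(X, d) = d
y = 50 (y = 10*5 = 50)
J(b) = 50/b
J(D(2, 3))*(-5) = (50/3)*(-5) = -250/3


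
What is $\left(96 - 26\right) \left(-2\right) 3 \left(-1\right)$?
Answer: $420$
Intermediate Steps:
$\left(96 - 26\right) \left(-2\right) 3 \left(-1\right) = 70 \left(\left(-6\right) \left(-1\right)\right) = 70 \cdot 6 = 420$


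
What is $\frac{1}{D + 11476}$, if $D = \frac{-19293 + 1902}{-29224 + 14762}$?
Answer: $\frac{14462}{165983303} \approx 8.7129 \cdot 10^{-5}$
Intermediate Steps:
$D = \frac{17391}{14462}$ ($D = - \frac{17391}{-14462} = \left(-17391\right) \left(- \frac{1}{14462}\right) = \frac{17391}{14462} \approx 1.2025$)
$\frac{1}{D + 11476} = \frac{1}{\frac{17391}{14462} + 11476} = \frac{1}{\frac{165983303}{14462}} = \frac{14462}{165983303}$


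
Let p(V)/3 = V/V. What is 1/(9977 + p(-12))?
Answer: 1/9980 ≈ 0.00010020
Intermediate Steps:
p(V) = 3 (p(V) = 3*(V/V) = 3*1 = 3)
1/(9977 + p(-12)) = 1/(9977 + 3) = 1/9980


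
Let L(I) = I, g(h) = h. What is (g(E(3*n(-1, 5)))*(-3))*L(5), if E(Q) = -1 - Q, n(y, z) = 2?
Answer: 105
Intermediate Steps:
(g(E(3*n(-1, 5)))*(-3))*L(5) = ((-1 - 3*2)*(-3))*5 = ((-1 - 1*6)*(-3))*5 = ((-1 - 6)*(-3))*5 = -7*(-3)*5 = 21*5 = 105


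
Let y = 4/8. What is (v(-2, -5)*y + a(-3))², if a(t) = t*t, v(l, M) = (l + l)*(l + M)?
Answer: 529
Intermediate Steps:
v(l, M) = 2*l*(M + l) (v(l, M) = (2*l)*(M + l) = 2*l*(M + l))
a(t) = t²
y = ½ (y = 4*(⅛) = ½ ≈ 0.50000)
(v(-2, -5)*y + a(-3))² = ((2*(-2)*(-5 - 2))*(½) + (-3)²)² = ((2*(-2)*(-7))*(½) + 9)² = (28*(½) + 9)² = (14 + 9)² = 23² = 529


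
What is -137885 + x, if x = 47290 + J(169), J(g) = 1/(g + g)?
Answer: -30621109/338 ≈ -90595.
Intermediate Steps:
J(g) = 1/(2*g)
x = 15984021/338 (x = 47290 + (1/2)/169 = 47290 + (1/2)*(1/169) = 47290 + 1/338 = 15984021/338 ≈ 47290.)
-137885 + x = -137885 + 15984021/338 = -30621109/338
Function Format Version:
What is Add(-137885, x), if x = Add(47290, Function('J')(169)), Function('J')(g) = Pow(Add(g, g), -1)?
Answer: Rational(-30621109, 338) ≈ -90595.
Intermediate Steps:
Function('J')(g) = Mul(Rational(1, 2), Pow(g, -1)) (Function('J')(g) = Pow(Mul(2, g), -1) = Mul(Rational(1, 2), Pow(g, -1)))
x = Rational(15984021, 338) (x = Add(47290, Mul(Rational(1, 2), Pow(169, -1))) = Add(47290, Mul(Rational(1, 2), Rational(1, 169))) = Add(47290, Rational(1, 338)) = Rational(15984021, 338) ≈ 47290.)
Add(-137885, x) = Add(-137885, Rational(15984021, 338)) = Rational(-30621109, 338)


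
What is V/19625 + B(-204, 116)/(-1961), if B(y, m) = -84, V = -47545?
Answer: -18317449/7696925 ≈ -2.3798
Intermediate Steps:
V/19625 + B(-204, 116)/(-1961) = -47545/19625 - 84/(-1961) = -47545*1/19625 - 84*(-1/1961) = -9509/3925 + 84/1961 = -18317449/7696925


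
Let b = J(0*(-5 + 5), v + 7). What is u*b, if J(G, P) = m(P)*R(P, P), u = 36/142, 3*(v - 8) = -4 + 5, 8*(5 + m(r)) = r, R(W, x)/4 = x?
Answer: -3404/71 ≈ -47.944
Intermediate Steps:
R(W, x) = 4*x
m(r) = -5 + r/8
v = 25/3 (v = 8 + (-4 + 5)/3 = 8 + (⅓)*1 = 8 + ⅓ = 25/3 ≈ 8.3333)
u = 18/71 (u = 36*(1/142) = 18/71 ≈ 0.25352)
J(G, P) = 4*P*(-5 + P/8) (J(G, P) = (-5 + P/8)*(4*P) = 4*P*(-5 + P/8))
b = -1702/9 (b = (25/3 + 7)*(-40 + (25/3 + 7))/2 = (½)*(46/3)*(-40 + 46/3) = (½)*(46/3)*(-74/3) = -1702/9 ≈ -189.11)
u*b = (18/71)*(-1702/9) = -3404/71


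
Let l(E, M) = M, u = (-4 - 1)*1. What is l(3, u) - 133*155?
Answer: -20620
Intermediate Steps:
u = -5 (u = -5*1 = -5)
l(3, u) - 133*155 = -5 - 133*155 = -5 - 20615 = -20620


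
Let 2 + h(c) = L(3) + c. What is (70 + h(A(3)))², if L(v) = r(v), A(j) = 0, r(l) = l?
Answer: 5041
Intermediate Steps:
L(v) = v
h(c) = 1 + c (h(c) = -2 + (3 + c) = 1 + c)
(70 + h(A(3)))² = (70 + (1 + 0))² = (70 + 1)² = 71² = 5041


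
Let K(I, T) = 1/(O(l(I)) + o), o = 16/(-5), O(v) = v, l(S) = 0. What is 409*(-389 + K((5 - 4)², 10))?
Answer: -2547661/16 ≈ -1.5923e+5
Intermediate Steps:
o = -16/5 (o = 16*(-⅕) = -16/5 ≈ -3.2000)
K(I, T) = -5/16 (K(I, T) = 1/(0 - 16/5) = 1/(-16/5) = -5/16)
409*(-389 + K((5 - 4)², 10)) = 409*(-389 - 5/16) = 409*(-6229/16) = -2547661/16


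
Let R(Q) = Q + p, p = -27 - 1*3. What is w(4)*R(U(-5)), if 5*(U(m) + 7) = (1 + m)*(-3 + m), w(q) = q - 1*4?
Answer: 0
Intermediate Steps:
w(q) = -4 + q (w(q) = q - 4 = -4 + q)
p = -30 (p = -27 - 3 = -30)
U(m) = -7 + (1 + m)*(-3 + m)/5 (U(m) = -7 + ((1 + m)*(-3 + m))/5 = -7 + (1 + m)*(-3 + m)/5)
R(Q) = -30 + Q (R(Q) = Q - 30 = -30 + Q)
w(4)*R(U(-5)) = (-4 + 4)*(-30 + (-38/5 - ⅖*(-5) + (⅕)*(-5)²)) = 0*(-30 + (-38/5 + 2 + (⅕)*25)) = 0*(-30 + (-38/5 + 2 + 5)) = 0*(-30 - ⅗) = 0*(-153/5) = 0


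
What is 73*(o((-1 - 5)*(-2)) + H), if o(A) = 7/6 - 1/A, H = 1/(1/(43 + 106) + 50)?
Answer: 7201523/89412 ≈ 80.543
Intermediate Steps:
H = 149/7451 (H = 1/(1/149 + 50) = 1/(7451/149) = 149/7451 ≈ 0.019997)
o(A) = 7/6 - 1/A (o(A) = 7*(1/6) - 1/A = 7/6 - 1/A)
73*(o((-1 - 5)*(-2)) + H) = 73*((7/6 - 1/((-1 - 5)*(-2))) + 149/7451) = 73*((7/6 - 1/((-6*(-2)))) + 149/7451) = 73*((7/6 - 1/12) + 149/7451) = 73*(13/12 + 149/7451) = 73*(98651/89412) = 7201523/89412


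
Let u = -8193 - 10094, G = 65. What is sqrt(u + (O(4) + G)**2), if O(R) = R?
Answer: I*sqrt(13526) ≈ 116.3*I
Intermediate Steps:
u = -18287
sqrt(u + (O(4) + G)**2) = sqrt(-18287 + (4 + 65)**2) = sqrt(-18287 + 69**2) = sqrt(-18287 + 4761) = sqrt(-13526) = I*sqrt(13526)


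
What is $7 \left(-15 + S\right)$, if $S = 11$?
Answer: $-28$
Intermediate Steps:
$7 \left(-15 + S\right) = 7 \left(-15 + 11\right) = 7 \left(-4\right) = -28$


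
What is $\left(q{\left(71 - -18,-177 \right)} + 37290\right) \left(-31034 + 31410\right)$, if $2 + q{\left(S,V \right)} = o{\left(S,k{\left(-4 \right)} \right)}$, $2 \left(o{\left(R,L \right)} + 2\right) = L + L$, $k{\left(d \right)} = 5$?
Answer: $14021416$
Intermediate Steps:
$o{\left(R,L \right)} = -2 + L$ ($o{\left(R,L \right)} = -2 + \frac{L + L}{2} = -2 + \frac{2 L}{2} = -2 + L$)
$q{\left(S,V \right)} = 1$ ($q{\left(S,V \right)} = -2 + \left(-2 + 5\right) = -2 + 3 = 1$)
$\left(q{\left(71 - -18,-177 \right)} + 37290\right) \left(-31034 + 31410\right) = \left(1 + 37290\right) \left(-31034 + 31410\right) = 37291 \cdot 376 = 14021416$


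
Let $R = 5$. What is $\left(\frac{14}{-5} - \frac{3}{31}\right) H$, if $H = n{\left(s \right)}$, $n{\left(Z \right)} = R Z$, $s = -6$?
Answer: $\frac{2694}{31} \approx 86.903$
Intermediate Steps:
$n{\left(Z \right)} = 5 Z$
$H = -30$ ($H = 5 \left(-6\right) = -30$)
$\left(\frac{14}{-5} - \frac{3}{31}\right) H = \left(\frac{14}{-5} - \frac{3}{31}\right) \left(-30\right) = \left(14 \left(- \frac{1}{5}\right) - \frac{3}{31}\right) \left(-30\right) = \left(- \frac{14}{5} - \frac{3}{31}\right) \left(-30\right) = \left(- \frac{449}{155}\right) \left(-30\right) = \frac{2694}{31}$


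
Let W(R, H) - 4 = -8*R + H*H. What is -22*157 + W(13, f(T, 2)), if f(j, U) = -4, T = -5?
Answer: -3538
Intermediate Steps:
W(R, H) = 4 + H² - 8*R (W(R, H) = 4 + (-8*R + H*H) = 4 + (-8*R + H²) = 4 + (H² - 8*R) = 4 + H² - 8*R)
-22*157 + W(13, f(T, 2)) = -22*157 + (4 + (-4)² - 8*13) = -3454 + (4 + 16 - 104) = -3454 - 84 = -3538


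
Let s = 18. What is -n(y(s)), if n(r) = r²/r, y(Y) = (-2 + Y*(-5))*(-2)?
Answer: -184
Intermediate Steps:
y(Y) = 4 + 10*Y (y(Y) = (-2 - 5*Y)*(-2) = 4 + 10*Y)
n(r) = r
-n(y(s)) = -(4 + 10*18) = -(4 + 180) = -1*184 = -184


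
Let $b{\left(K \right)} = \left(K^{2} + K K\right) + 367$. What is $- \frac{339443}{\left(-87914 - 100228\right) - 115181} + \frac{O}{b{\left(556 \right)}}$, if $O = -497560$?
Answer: $\frac{8438755171}{26806776771} \approx 0.3148$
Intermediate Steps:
$b{\left(K \right)} = 367 + 2 K^{2}$ ($b{\left(K \right)} = \left(K^{2} + K^{2}\right) + 367 = 2 K^{2} + 367 = 367 + 2 K^{2}$)
$- \frac{339443}{\left(-87914 - 100228\right) - 115181} + \frac{O}{b{\left(556 \right)}} = - \frac{339443}{\left(-87914 - 100228\right) - 115181} - \frac{497560}{367 + 2 \cdot 556^{2}} = - \frac{339443}{-188142 - 115181} - \frac{497560}{367 + 2 \cdot 309136} = - \frac{339443}{-303323} - \frac{497560}{367 + 618272} = \left(-339443\right) \left(- \frac{1}{303323}\right) - \frac{497560}{618639} = \frac{339443}{303323} - \frac{71080}{88377} = \frac{8438755171}{26806776771}$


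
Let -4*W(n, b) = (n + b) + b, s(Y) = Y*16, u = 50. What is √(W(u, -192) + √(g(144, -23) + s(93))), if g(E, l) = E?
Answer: √(334 + 16*√102)/2 ≈ 11.131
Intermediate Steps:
s(Y) = 16*Y
W(n, b) = -b/2 - n/4 (W(n, b) = -((n + b) + b)/4 = -((b + n) + b)/4 = -(n + 2*b)/4 = -b/2 - n/4)
√(W(u, -192) + √(g(144, -23) + s(93))) = √((-½*(-192) - ¼*50) + √(144 + 16*93)) = √((96 - 25/2) + √(144 + 1488)) = √(167/2 + √1632) = √(167/2 + 4*√102)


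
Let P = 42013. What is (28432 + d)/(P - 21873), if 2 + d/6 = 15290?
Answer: 6008/1007 ≈ 5.9662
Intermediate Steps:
d = 91728 (d = -12 + 6*15290 = -12 + 91740 = 91728)
(28432 + d)/(P - 21873) = (28432 + 91728)/(42013 - 21873) = 120160/20140 = 120160*(1/20140) = 6008/1007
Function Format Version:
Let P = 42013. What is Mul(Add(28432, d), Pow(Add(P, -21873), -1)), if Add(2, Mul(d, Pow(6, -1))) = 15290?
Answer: Rational(6008, 1007) ≈ 5.9662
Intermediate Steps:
d = 91728 (d = Add(-12, Mul(6, 15290)) = Add(-12, 91740) = 91728)
Mul(Add(28432, d), Pow(Add(P, -21873), -1)) = Mul(Add(28432, 91728), Pow(Add(42013, -21873), -1)) = Mul(120160, Pow(20140, -1)) = Mul(120160, Rational(1, 20140)) = Rational(6008, 1007)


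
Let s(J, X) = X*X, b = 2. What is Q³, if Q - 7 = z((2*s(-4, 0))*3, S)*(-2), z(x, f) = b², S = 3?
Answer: -1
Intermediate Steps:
s(J, X) = X²
z(x, f) = 4 (z(x, f) = 2² = 4)
Q = -1 (Q = 7 + 4*(-2) = 7 - 8 = -1)
Q³ = (-1)³ = -1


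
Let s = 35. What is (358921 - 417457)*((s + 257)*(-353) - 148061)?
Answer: 14700555432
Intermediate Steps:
(358921 - 417457)*((s + 257)*(-353) - 148061) = (358921 - 417457)*((35 + 257)*(-353) - 148061) = -58536*(292*(-353) - 148061) = -58536*(-103076 - 148061) = -58536*(-251137) = 14700555432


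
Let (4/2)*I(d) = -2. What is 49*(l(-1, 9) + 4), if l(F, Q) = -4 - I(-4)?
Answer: 49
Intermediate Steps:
I(d) = -1 (I(d) = (½)*(-2) = -1)
l(F, Q) = -3 (l(F, Q) = -4 - 1*(-1) = -4 + 1 = -3)
49*(l(-1, 9) + 4) = 49*(-3 + 4) = 49*1 = 49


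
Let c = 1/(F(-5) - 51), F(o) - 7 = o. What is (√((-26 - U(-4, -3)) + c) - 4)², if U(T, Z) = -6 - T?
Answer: (28 - I*√1177)²/49 ≈ -8.0204 - 39.208*I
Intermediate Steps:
F(o) = 7 + o
c = -1/49 (c = 1/((7 - 5) - 51) = 1/(2 - 51) = 1/(-49) = -1/49 ≈ -0.020408)
(√((-26 - U(-4, -3)) + c) - 4)² = (√((-26 - (-6 - 1*(-4))) - 1/49) - 4)² = (√((-26 - (-6 + 4)) - 1/49) - 4)² = (√((-26 - 1*(-2)) - 1/49) - 4)² = (√((-26 + 2) - 1/49) - 4)² = (√(-24 - 1/49) - 4)² = (√(-1177/49) - 4)² = (I*√1177/7 - 4)² = (-4 + I*√1177/7)²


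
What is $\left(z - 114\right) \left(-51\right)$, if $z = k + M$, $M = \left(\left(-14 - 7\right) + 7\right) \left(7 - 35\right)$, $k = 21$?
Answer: $-15249$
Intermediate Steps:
$M = 392$ ($M = \left(-21 + 7\right) \left(-28\right) = \left(-14\right) \left(-28\right) = 392$)
$z = 413$ ($z = 21 + 392 = 413$)
$\left(z - 114\right) \left(-51\right) = \left(413 - 114\right) \left(-51\right) = 299 \left(-51\right) = -15249$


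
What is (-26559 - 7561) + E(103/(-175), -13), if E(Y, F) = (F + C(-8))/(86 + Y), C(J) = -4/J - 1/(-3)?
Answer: -3059962615/89682 ≈ -34120.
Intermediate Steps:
C(J) = ⅓ - 4/J (C(J) = -4/J - 1*(-⅓) = -4/J + ⅓ = ⅓ - 4/J)
E(Y, F) = (⅚ + F)/(86 + Y) (E(Y, F) = (F + (⅓)*(-12 - 8)/(-8))/(86 + Y) = (F + (⅓)*(-⅛)*(-20))/(86 + Y) = (F + ⅚)/(86 + Y) = (⅚ + F)/(86 + Y))
(-26559 - 7561) + E(103/(-175), -13) = (-26559 - 7561) + (⅚ - 13)/(86 + 103/(-175)) = -34120 - 73/6/(86 + 103*(-1/175)) = -34120 - 73/6/(86 - 103/175) = -34120 - 73/6/(14947/175) = -34120 + (175/14947)*(-73/6) = -34120 - 12775/89682 = -3059962615/89682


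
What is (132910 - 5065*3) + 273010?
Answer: 390725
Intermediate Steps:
(132910 - 5065*3) + 273010 = (132910 - 15195) + 273010 = 117715 + 273010 = 390725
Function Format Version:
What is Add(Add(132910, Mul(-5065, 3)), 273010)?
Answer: 390725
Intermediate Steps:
Add(Add(132910, Mul(-5065, 3)), 273010) = Add(Add(132910, -15195), 273010) = Add(117715, 273010) = 390725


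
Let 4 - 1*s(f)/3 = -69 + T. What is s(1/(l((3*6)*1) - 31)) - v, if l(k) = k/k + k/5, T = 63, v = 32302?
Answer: -32272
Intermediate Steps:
l(k) = 1 + k/5 (l(k) = 1 + k*(⅕) = 1 + k/5)
s(f) = 30 (s(f) = 12 - 3*(-69 + 63) = 12 - 3*(-6) = 12 + 18 = 30)
s(1/(l((3*6)*1) - 31)) - v = 30 - 1*32302 = 30 - 32302 = -32272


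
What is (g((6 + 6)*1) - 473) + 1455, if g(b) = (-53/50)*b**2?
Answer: 20734/25 ≈ 829.36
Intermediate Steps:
g(b) = -53*b**2/50 (g(b) = (-53*1/50)*b**2 = -53*b**2/50)
(g((6 + 6)*1) - 473) + 1455 = (-53*(6 + 6)**2/50 - 473) + 1455 = (-53*(12*1)**2/50 - 473) + 1455 = (-53/50*12**2 - 473) + 1455 = (-53/50*144 - 473) + 1455 = (-3816/25 - 473) + 1455 = -15641/25 + 1455 = 20734/25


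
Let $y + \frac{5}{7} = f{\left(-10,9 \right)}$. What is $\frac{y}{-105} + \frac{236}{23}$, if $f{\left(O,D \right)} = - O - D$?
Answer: $\frac{173414}{16905} \approx 10.258$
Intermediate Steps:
$f{\left(O,D \right)} = - D - O$
$y = \frac{2}{7}$ ($y = - \frac{5}{7} - -1 = - \frac{5}{7} + \left(-9 + 10\right) = - \frac{5}{7} + 1 = \frac{2}{7} \approx 0.28571$)
$\frac{y}{-105} + \frac{236}{23} = \frac{2}{7 \left(-105\right)} + \frac{236}{23} = \frac{2}{7} \left(- \frac{1}{105}\right) + 236 \cdot \frac{1}{23} = - \frac{2}{735} + \frac{236}{23} = \frac{173414}{16905}$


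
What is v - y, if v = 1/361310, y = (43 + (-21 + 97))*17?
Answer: -730930129/361310 ≈ -2023.0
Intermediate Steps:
y = 2023 (y = (43 + 76)*17 = 119*17 = 2023)
v = 1/361310 ≈ 2.7677e-6
v - y = 1/361310 - 1*2023 = 1/361310 - 2023 = -730930129/361310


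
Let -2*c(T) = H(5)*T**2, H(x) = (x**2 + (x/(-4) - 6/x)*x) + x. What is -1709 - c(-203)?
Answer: 2912167/8 ≈ 3.6402e+5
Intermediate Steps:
H(x) = x + x**2 + x*(-6/x - x/4) (H(x) = (x**2 + (x*(-1/4) - 6/x)*x) + x = (x**2 + (-x/4 - 6/x)*x) + x = (x**2 + (-6/x - x/4)*x) + x = (x**2 + x*(-6/x - x/4)) + x = x + x**2 + x*(-6/x - x/4))
c(T) = -71*T**2/8 (c(T) = -(-6 + 5 + (3/4)*5**2)*T**2/2 = -(-6 + 5 + (3/4)*25)*T**2/2 = -(-6 + 5 + 75/4)*T**2/2 = -71*T**2/8)
-1709 - c(-203) = -1709 - (-71)*(-203)**2/8 = -1709 - (-71)*41209/8 = -1709 - 1*(-2925839/8) = -1709 + 2925839/8 = 2912167/8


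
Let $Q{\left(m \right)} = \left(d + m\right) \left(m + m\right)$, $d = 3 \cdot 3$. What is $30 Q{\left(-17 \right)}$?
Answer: $8160$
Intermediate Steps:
$d = 9$
$Q{\left(m \right)} = 2 m \left(9 + m\right)$ ($Q{\left(m \right)} = \left(9 + m\right) \left(m + m\right) = \left(9 + m\right) 2 m = 2 m \left(9 + m\right)$)
$30 Q{\left(-17 \right)} = 30 \cdot 2 \left(-17\right) \left(9 - 17\right) = 30 \cdot 2 \left(-17\right) \left(-8\right) = 30 \cdot 272 = 8160$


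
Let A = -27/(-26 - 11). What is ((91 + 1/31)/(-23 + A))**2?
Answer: 2725570849/163123984 ≈ 16.709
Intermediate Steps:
A = 27/37 (A = -27/(-37) = -27*(-1/37) = 27/37 ≈ 0.72973)
((91 + 1/31)/(-23 + A))**2 = ((91 + 1/31)/(-23 + 27/37))**2 = ((91 + 1/31)/(-824/37))**2 = ((2822/31)*(-37/824))**2 = (-52207/12772)**2 = 2725570849/163123984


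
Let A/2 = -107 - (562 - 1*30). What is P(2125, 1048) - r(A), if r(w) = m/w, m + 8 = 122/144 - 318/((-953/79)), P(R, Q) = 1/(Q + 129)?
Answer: 1638964301/103212598896 ≈ 0.015880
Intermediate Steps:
P(R, Q) = 1/(129 + Q)
A = -1278 (A = 2*(-107 - (562 - 1*30)) = 2*(-107 - (562 - 30)) = 2*(-107 - 1*532) = 2*(-107 - 532) = 2*(-639) = -1278)
m = 1317989/68616 (m = -8 + (122/144 - 318/((-953/79))) = -8 + (122*(1/144) - 318/((-953*1/79))) = -8 + (61/72 - 318/(-953/79)) = -8 + (61/72 - 318*(-79/953)) = -8 + (61/72 + 25122/953) = -8 + 1866917/68616 = 1317989/68616 ≈ 19.208)
r(w) = 1317989/(68616*w)
P(2125, 1048) - r(A) = 1/(129 + 1048) - 1317989/(68616*(-1278)) = 1/1177 - 1317989*(-1)/(68616*1278) = 1/1177 - 1*(-1317989/87691248) = 1/1177 + 1317989/87691248 = 1638964301/103212598896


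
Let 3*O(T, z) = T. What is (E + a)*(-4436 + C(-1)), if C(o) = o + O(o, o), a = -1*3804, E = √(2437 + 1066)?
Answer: 16879616 - 13312*√3503/3 ≈ 1.6617e+7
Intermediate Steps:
O(T, z) = T/3
E = √3503 ≈ 59.186
a = -3804
C(o) = 4*o/3 (C(o) = o + o/3 = 4*o/3)
(E + a)*(-4436 + C(-1)) = (√3503 - 3804)*(-4436 + (4/3)*(-1)) = (-3804 + √3503)*(-4436 - 4/3) = (-3804 + √3503)*(-13312/3) = 16879616 - 13312*√3503/3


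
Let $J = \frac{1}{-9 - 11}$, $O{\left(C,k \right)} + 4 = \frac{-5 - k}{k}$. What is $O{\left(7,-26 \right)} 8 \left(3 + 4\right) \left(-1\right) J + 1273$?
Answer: $\frac{16374}{13} \approx 1259.5$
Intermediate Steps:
$O{\left(C,k \right)} = -4 + \frac{-5 - k}{k}$
$J = - \frac{1}{20}$ ($J = \frac{1}{-20} = - \frac{1}{20} \approx -0.05$)
$O{\left(7,-26 \right)} 8 \left(3 + 4\right) \left(-1\right) J + 1273 = \left(-5 - \frac{5}{-26}\right) 8 \left(3 + 4\right) \left(-1\right) \left(- \frac{1}{20}\right) + 1273 = \left(-5 - - \frac{5}{26}\right) 8 \cdot 7 \left(-1\right) \left(- \frac{1}{20}\right) + 1273 = \left(-5 + \frac{5}{26}\right) 8 \left(-7\right) \left(- \frac{1}{20}\right) + 1273 = - \frac{125 \left(\left(-56\right) \left(- \frac{1}{20}\right)\right)}{26} + 1273 = \left(- \frac{125}{26}\right) \frac{14}{5} + 1273 = - \frac{175}{13} + 1273 = \frac{16374}{13}$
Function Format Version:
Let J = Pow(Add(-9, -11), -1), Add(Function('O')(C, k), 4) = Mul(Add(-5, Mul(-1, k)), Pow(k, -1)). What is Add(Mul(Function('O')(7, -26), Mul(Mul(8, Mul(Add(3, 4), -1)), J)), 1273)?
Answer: Rational(16374, 13) ≈ 1259.5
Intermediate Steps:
Function('O')(C, k) = Add(-4, Mul(Pow(k, -1), Add(-5, Mul(-1, k)))) (Function('O')(C, k) = Add(-4, Mul(Add(-5, Mul(-1, k)), Pow(k, -1))) = Add(-4, Mul(Pow(k, -1), Add(-5, Mul(-1, k)))))
J = Rational(-1, 20) (J = Pow(-20, -1) = Rational(-1, 20) ≈ -0.050000)
Add(Mul(Function('O')(7, -26), Mul(Mul(8, Mul(Add(3, 4), -1)), J)), 1273) = Add(Mul(Add(-5, Mul(-5, Pow(-26, -1))), Mul(Mul(8, Mul(Add(3, 4), -1)), Rational(-1, 20))), 1273) = Add(Mul(Add(-5, Mul(-5, Rational(-1, 26))), Mul(Mul(8, Mul(7, -1)), Rational(-1, 20))), 1273) = Add(Mul(Add(-5, Rational(5, 26)), Mul(Mul(8, -7), Rational(-1, 20))), 1273) = Add(Mul(Rational(-125, 26), Mul(-56, Rational(-1, 20))), 1273) = Add(Mul(Rational(-125, 26), Rational(14, 5)), 1273) = Add(Rational(-175, 13), 1273) = Rational(16374, 13)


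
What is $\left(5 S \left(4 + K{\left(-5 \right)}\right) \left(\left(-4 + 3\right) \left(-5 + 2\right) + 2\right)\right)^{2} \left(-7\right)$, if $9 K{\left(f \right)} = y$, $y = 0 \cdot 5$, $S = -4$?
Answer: $-1120000$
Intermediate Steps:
$y = 0$
$K{\left(f \right)} = 0$ ($K{\left(f \right)} = \frac{1}{9} \cdot 0 = 0$)
$\left(5 S \left(4 + K{\left(-5 \right)}\right) \left(\left(-4 + 3\right) \left(-5 + 2\right) + 2\right)\right)^{2} \left(-7\right) = \left(5 \left(-4\right) \left(4 + 0\right) \left(\left(-4 + 3\right) \left(-5 + 2\right) + 2\right)\right)^{2} \left(-7\right) = \left(- 20 \cdot 4 \left(\left(-1\right) \left(-3\right) + 2\right)\right)^{2} \left(-7\right) = \left(- 20 \cdot 4 \left(3 + 2\right)\right)^{2} \left(-7\right) = \left(- 20 \cdot 4 \cdot 5\right)^{2} \left(-7\right) = \left(\left(-20\right) 20\right)^{2} \left(-7\right) = \left(-400\right)^{2} \left(-7\right) = 160000 \left(-7\right) = -1120000$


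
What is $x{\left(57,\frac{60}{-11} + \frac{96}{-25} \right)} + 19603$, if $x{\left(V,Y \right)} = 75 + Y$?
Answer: $\frac{5408894}{275} \approx 19669.0$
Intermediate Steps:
$x{\left(57,\frac{60}{-11} + \frac{96}{-25} \right)} + 19603 = \left(75 + \left(\frac{60}{-11} + \frac{96}{-25}\right)\right) + 19603 = \left(75 + \left(60 \left(- \frac{1}{11}\right) + 96 \left(- \frac{1}{25}\right)\right)\right) + 19603 = \left(75 - \frac{2556}{275}\right) + 19603 = \frac{18069}{275} + 19603 = \frac{5408894}{275}$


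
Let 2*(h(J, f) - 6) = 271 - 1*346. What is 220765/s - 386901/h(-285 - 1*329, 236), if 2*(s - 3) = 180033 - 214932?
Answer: 2996939644/244251 ≈ 12270.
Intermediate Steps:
h(J, f) = -63/2 (h(J, f) = 6 + (271 - 1*346)/2 = 6 + (271 - 346)/2 = 6 + (½)*(-75) = 6 - 75/2 = -63/2)
s = -34893/2 (s = 3 + (180033 - 214932)/2 = 3 + (½)*(-34899) = 3 - 34899/2 = -34893/2 ≈ -17447.)
220765/s - 386901/h(-285 - 1*329, 236) = 220765/(-34893/2) - 386901/(-63/2) = 220765*(-2/34893) - 386901*(-2/63) = -441530/34893 + 85978/7 = 2996939644/244251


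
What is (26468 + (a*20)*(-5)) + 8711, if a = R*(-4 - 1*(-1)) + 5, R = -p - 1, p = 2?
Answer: 33779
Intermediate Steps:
R = -3 (R = -1*2 - 1 = -2 - 1 = -3)
a = 14 (a = -3*(-4 - 1*(-1)) + 5 = -3*(-4 + 1) + 5 = -3*(-3) + 5 = 9 + 5 = 14)
(26468 + (a*20)*(-5)) + 8711 = (26468 + (14*20)*(-5)) + 8711 = (26468 + 280*(-5)) + 8711 = (26468 - 1400) + 8711 = 25068 + 8711 = 33779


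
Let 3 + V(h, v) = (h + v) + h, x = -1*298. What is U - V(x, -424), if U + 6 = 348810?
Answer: 349827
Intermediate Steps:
x = -298
V(h, v) = -3 + v + 2*h (V(h, v) = -3 + ((h + v) + h) = -3 + (v + 2*h) = -3 + v + 2*h)
U = 348804 (U = -6 + 348810 = 348804)
U - V(x, -424) = 348804 - (-3 - 424 + 2*(-298)) = 348804 - (-3 - 424 - 596) = 348804 - 1*(-1023) = 348804 + 1023 = 349827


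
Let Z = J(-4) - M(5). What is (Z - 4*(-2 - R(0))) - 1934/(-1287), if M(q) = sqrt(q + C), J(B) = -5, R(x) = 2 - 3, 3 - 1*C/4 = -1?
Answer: 647/1287 - sqrt(21) ≈ -4.0799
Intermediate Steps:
C = 16 (C = 12 - 4*(-1) = 12 + 4 = 16)
R(x) = -1
M(q) = sqrt(16 + q) (M(q) = sqrt(q + 16) = sqrt(16 + q))
Z = -5 - sqrt(21) (Z = -5 - sqrt(16 + 5) = -5 - sqrt(21) ≈ -9.5826)
(Z - 4*(-2 - R(0))) - 1934/(-1287) = ((-5 - sqrt(21)) - 4*(-2 - 1*(-1))) - 1934/(-1287) = ((-5 - sqrt(21)) - 4*(-2 + 1)) - 1934*(-1/1287) = ((-5 - sqrt(21)) - 4*(-1)) + 1934/1287 = ((-5 - sqrt(21)) + 4) + 1934/1287 = (-1 - sqrt(21)) + 1934/1287 = 647/1287 - sqrt(21)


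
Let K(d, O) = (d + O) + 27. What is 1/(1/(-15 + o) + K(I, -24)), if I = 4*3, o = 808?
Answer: 793/11896 ≈ 0.066661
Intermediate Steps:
I = 12
K(d, O) = 27 + O + d (K(d, O) = (O + d) + 27 = 27 + O + d)
1/(1/(-15 + o) + K(I, -24)) = 1/(1/(-15 + 808) + (27 - 24 + 12)) = 1/(1/793 + 15) = 1/(11896/793) = 793/11896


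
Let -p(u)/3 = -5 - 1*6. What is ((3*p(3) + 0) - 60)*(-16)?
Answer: -624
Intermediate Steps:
p(u) = 33 (p(u) = -3*(-5 - 1*6) = -3*(-5 - 6) = -3*(-11) = 33)
((3*p(3) + 0) - 60)*(-16) = ((3*33 + 0) - 60)*(-16) = ((99 + 0) - 60)*(-16) = (99 - 60)*(-16) = 39*(-16) = -624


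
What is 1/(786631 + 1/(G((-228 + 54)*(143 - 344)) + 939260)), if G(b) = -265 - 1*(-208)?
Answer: 939203/738806195094 ≈ 1.2712e-6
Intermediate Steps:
G(b) = -57 (G(b) = -265 + 208 = -57)
1/(786631 + 1/(G((-228 + 54)*(143 - 344)) + 939260)) = 1/(786631 + 1/(-57 + 939260)) = 1/(786631 + 1/939203) = 1/(738806195094/939203) = 939203/738806195094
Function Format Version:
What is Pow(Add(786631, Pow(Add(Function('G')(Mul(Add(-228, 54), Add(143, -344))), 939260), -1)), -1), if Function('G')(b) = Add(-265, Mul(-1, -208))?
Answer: Rational(939203, 738806195094) ≈ 1.2712e-6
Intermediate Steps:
Function('G')(b) = -57 (Function('G')(b) = Add(-265, 208) = -57)
Pow(Add(786631, Pow(Add(Function('G')(Mul(Add(-228, 54), Add(143, -344))), 939260), -1)), -1) = Pow(Add(786631, Pow(Add(-57, 939260), -1)), -1) = Pow(Add(786631, Pow(939203, -1)), -1) = Pow(Add(786631, Rational(1, 939203)), -1) = Pow(Rational(738806195094, 939203), -1) = Rational(939203, 738806195094)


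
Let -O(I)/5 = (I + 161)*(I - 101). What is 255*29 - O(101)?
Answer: 7395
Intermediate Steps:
O(I) = -5*(-101 + I)*(161 + I) (O(I) = -5*(I + 161)*(I - 101) = -5*(161 + I)*(-101 + I) = -5*(-101 + I)*(161 + I))
255*29 - O(101) = 255*29 - (81305 - 300*101 - 5*101**2) = 7395 - (81305 - 30300 - 5*10201) = 7395 - (81305 - 30300 - 51005) = 7395 - 1*0 = 7395 + 0 = 7395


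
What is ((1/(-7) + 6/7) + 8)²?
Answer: 3721/49 ≈ 75.939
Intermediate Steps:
((1/(-7) + 6/7) + 8)² = ((1*(-⅐) + 6*(⅐)) + 8)² = ((-⅐ + 6/7) + 8)² = (5/7 + 8)² = (61/7)² = 3721/49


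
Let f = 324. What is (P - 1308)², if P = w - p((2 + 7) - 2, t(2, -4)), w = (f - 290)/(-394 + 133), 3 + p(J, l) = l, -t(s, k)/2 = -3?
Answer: 117104262025/68121 ≈ 1.7191e+6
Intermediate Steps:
t(s, k) = 6 (t(s, k) = -2*(-3) = 6)
p(J, l) = -3 + l
w = -34/261 (w = (324 - 290)/(-394 + 133) = 34/(-261) = 34*(-1/261) = -34/261 ≈ -0.13027)
P = -817/261 (P = -34/261 - (-3 + 6) = -34/261 - 1*3 = -34/261 - 3 = -817/261 ≈ -3.1303)
(P - 1308)² = (-817/261 - 1308)² = (-342205/261)² = 117104262025/68121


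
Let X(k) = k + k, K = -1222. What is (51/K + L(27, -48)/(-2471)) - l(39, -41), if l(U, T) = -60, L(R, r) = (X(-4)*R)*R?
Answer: 188174403/3019562 ≈ 62.318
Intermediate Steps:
X(k) = 2*k
L(R, r) = -8*R² (L(R, r) = ((2*(-4))*R)*R = (-8*R)*R = -8*R²)
(51/K + L(27, -48)/(-2471)) - l(39, -41) = (51/(-1222) - 8*27²/(-2471)) - 1*(-60) = (51*(-1/1222) - 8*729*(-1/2471)) + 60 = (-51/1222 - 5832*(-1/2471)) + 60 = (-51/1222 + 5832/2471) + 60 = 7000683/3019562 + 60 = 188174403/3019562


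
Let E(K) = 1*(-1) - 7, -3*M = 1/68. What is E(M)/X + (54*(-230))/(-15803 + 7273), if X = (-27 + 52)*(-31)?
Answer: 969374/661075 ≈ 1.4664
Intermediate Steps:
X = -775 (X = 25*(-31) = -775)
M = -1/204 (M = -1/3/68 = -1/3*1/68 = -1/204 ≈ -0.0049020)
E(K) = -8 (E(K) = -1 - 7 = -8)
E(M)/X + (54*(-230))/(-15803 + 7273) = -8/(-775) + (54*(-230))/(-15803 + 7273) = -8*(-1/775) - 12420/(-8530) = 8/775 - 12420*(-1/8530) = 8/775 + 1242/853 = 969374/661075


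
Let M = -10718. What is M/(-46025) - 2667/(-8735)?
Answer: 43274081/80405675 ≈ 0.53820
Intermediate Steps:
M/(-46025) - 2667/(-8735) = -10718/(-46025) - 2667/(-8735) = -10718*(-1/46025) - 2667*(-1/8735) = 10718/46025 + 2667/8735 = 43274081/80405675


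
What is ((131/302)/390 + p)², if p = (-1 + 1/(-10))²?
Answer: 31793029636/21675200625 ≈ 1.4668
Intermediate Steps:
p = 121/100 (p = (-1 - ⅒)² = (-11/10)² = 121/100 ≈ 1.2100)
((131/302)/390 + p)² = ((131/302)/390 + 121/100)² = ((131*(1/302))*(1/390) + 121/100)² = ((131/302)*(1/390) + 121/100)² = (131/117780 + 121/100)² = (178306/147225)² = 31793029636/21675200625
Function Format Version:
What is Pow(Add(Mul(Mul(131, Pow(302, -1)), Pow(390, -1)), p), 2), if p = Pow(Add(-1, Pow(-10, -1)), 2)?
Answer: Rational(31793029636, 21675200625) ≈ 1.4668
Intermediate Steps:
p = Rational(121, 100) (p = Pow(Add(-1, Rational(-1, 10)), 2) = Pow(Rational(-11, 10), 2) = Rational(121, 100) ≈ 1.2100)
Pow(Add(Mul(Mul(131, Pow(302, -1)), Pow(390, -1)), p), 2) = Pow(Add(Mul(Mul(131, Pow(302, -1)), Pow(390, -1)), Rational(121, 100)), 2) = Pow(Add(Mul(Mul(131, Rational(1, 302)), Rational(1, 390)), Rational(121, 100)), 2) = Pow(Add(Mul(Rational(131, 302), Rational(1, 390)), Rational(121, 100)), 2) = Pow(Add(Rational(131, 117780), Rational(121, 100)), 2) = Pow(Rational(178306, 147225), 2) = Rational(31793029636, 21675200625)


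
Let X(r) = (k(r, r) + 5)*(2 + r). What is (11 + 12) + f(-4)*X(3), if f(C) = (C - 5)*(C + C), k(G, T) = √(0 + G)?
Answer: 1823 + 360*√3 ≈ 2446.5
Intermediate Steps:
k(G, T) = √G
f(C) = 2*C*(-5 + C) (f(C) = (-5 + C)*(2*C) = 2*C*(-5 + C))
X(r) = (2 + r)*(5 + √r) (X(r) = (√r + 5)*(2 + r) = (5 + √r)*(2 + r) = (2 + r)*(5 + √r))
(11 + 12) + f(-4)*X(3) = (11 + 12) + (2*(-4)*(-5 - 4))*(10 + 3^(3/2) + 2*√3 + 5*3) = 23 + (2*(-4)*(-9))*(10 + 3*√3 + 2*√3 + 15) = 23 + 72*(25 + 5*√3) = 23 + (1800 + 360*√3) = 1823 + 360*√3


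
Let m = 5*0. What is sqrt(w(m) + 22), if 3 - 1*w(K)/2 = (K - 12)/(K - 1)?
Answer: 2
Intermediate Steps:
m = 0
w(K) = 6 - 2*(-12 + K)/(-1 + K) (w(K) = 6 - 2*(K - 12)/(K - 1) = 6 - 2*(-12 + K)/(-1 + K))
sqrt(w(m) + 22) = sqrt(2*(9 + 2*0)/(-1 + 0) + 22) = sqrt(2*(9 + 0)/(-1) + 22) = sqrt(2*(-1)*9 + 22) = sqrt(-18 + 22) = sqrt(4) = 2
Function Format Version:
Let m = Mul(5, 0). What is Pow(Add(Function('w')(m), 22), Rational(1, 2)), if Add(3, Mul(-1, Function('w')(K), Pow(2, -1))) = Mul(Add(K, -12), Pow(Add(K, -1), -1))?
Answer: 2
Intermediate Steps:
m = 0
Function('w')(K) = Add(6, Mul(-2, Pow(Add(-1, K), -1), Add(-12, K))) (Function('w')(K) = Add(6, Mul(-2, Mul(Add(K, -12), Pow(Add(K, -1), -1)))) = Add(6, Mul(-2, Mul(Add(-12, K), Pow(Add(-1, K), -1)))) = Add(6, Mul(-2, Mul(Pow(Add(-1, K), -1), Add(-12, K)))) = Add(6, Mul(-2, Pow(Add(-1, K), -1), Add(-12, K))))
Pow(Add(Function('w')(m), 22), Rational(1, 2)) = Pow(Add(Mul(2, Pow(Add(-1, 0), -1), Add(9, Mul(2, 0))), 22), Rational(1, 2)) = Pow(Add(Mul(2, Pow(-1, -1), Add(9, 0)), 22), Rational(1, 2)) = Pow(Add(Mul(2, -1, 9), 22), Rational(1, 2)) = Pow(Add(-18, 22), Rational(1, 2)) = Pow(4, Rational(1, 2)) = 2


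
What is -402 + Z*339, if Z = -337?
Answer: -114645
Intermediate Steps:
-402 + Z*339 = -402 - 337*339 = -402 - 114243 = -114645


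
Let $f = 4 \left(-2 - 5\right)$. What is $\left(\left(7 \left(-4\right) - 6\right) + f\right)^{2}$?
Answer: $3844$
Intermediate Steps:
$f = -28$ ($f = 4 \left(-7\right) = -28$)
$\left(\left(7 \left(-4\right) - 6\right) + f\right)^{2} = \left(\left(7 \left(-4\right) - 6\right) - 28\right)^{2} = \left(\left(-28 - 6\right) - 28\right)^{2} = \left(-34 - 28\right)^{2} = \left(-62\right)^{2} = 3844$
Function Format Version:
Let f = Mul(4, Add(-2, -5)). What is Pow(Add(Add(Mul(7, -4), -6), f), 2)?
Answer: 3844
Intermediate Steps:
f = -28 (f = Mul(4, -7) = -28)
Pow(Add(Add(Mul(7, -4), -6), f), 2) = Pow(Add(Add(Mul(7, -4), -6), -28), 2) = Pow(Add(Add(-28, -6), -28), 2) = Pow(Add(-34, -28), 2) = Pow(-62, 2) = 3844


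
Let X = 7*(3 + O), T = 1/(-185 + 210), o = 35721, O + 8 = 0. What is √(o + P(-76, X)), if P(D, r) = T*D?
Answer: √892949/5 ≈ 188.99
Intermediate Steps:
O = -8 (O = -8 + 0 = -8)
T = 1/25 ≈ 0.040000
X = -35 (X = 7*(3 - 8) = 7*(-5) = -35)
P(D, r) = D/25
√(o + P(-76, X)) = √(35721 + (1/25)*(-76)) = √(35721 - 76/25) = √(892949/25) = √892949/5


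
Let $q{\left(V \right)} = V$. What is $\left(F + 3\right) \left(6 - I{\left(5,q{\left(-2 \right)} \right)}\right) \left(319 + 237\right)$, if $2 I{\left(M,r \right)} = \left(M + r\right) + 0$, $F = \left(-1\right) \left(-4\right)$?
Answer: $17514$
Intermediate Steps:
$F = 4$
$I{\left(M,r \right)} = \frac{M}{2} + \frac{r}{2}$ ($I{\left(M,r \right)} = \frac{\left(M + r\right) + 0}{2} = \frac{M + r}{2} = \frac{M}{2} + \frac{r}{2}$)
$\left(F + 3\right) \left(6 - I{\left(5,q{\left(-2 \right)} \right)}\right) \left(319 + 237\right) = \left(4 + 3\right) \left(6 - \left(\frac{1}{2} \cdot 5 + \frac{1}{2} \left(-2\right)\right)\right) \left(319 + 237\right) = 7 \left(6 - \left(\frac{5}{2} - 1\right)\right) 556 = 7 \left(6 - \frac{3}{2}\right) 556 = 7 \cdot \frac{9}{2} \cdot 556 = \frac{63}{2} \cdot 556 = 17514$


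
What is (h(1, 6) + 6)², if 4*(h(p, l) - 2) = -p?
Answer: 961/16 ≈ 60.063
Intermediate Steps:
h(p, l) = 2 - p/4 (h(p, l) = 2 + (-p)/4 = 2 - p/4)
(h(1, 6) + 6)² = ((2 - ¼*1) + 6)² = ((2 - ¼) + 6)² = (7/4 + 6)² = (31/4)² = 961/16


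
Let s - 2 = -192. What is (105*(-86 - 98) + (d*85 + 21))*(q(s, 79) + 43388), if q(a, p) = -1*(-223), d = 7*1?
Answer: -815700144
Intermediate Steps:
s = -190 (s = 2 - 192 = -190)
d = 7
q(a, p) = 223
(105*(-86 - 98) + (d*85 + 21))*(q(s, 79) + 43388) = (105*(-86 - 98) + (7*85 + 21))*(223 + 43388) = (105*(-184) + (595 + 21))*43611 = (-19320 + 616)*43611 = -18704*43611 = -815700144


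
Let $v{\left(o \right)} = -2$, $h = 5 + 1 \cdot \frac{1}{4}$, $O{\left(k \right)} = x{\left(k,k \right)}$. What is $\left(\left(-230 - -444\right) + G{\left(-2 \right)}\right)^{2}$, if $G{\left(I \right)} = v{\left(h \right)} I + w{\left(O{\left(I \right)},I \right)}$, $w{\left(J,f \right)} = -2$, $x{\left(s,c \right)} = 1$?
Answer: $46656$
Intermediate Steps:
$O{\left(k \right)} = 1$
$h = \frac{21}{4}$ ($h = 5 + 1 \cdot \frac{1}{4} = 5 + \frac{1}{4} = \frac{21}{4} \approx 5.25$)
$G{\left(I \right)} = -2 - 2 I$ ($G{\left(I \right)} = - 2 I - 2 = -2 - 2 I$)
$\left(\left(-230 - -444\right) + G{\left(-2 \right)}\right)^{2} = \left(\left(-230 - -444\right) - -2\right)^{2} = \left(\left(-230 + 444\right) + \left(-2 + 4\right)\right)^{2} = \left(214 + 2\right)^{2} = 216^{2} = 46656$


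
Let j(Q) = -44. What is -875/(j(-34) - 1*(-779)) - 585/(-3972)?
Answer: -29005/27804 ≈ -1.0432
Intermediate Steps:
-875/(j(-34) - 1*(-779)) - 585/(-3972) = -875/(-44 - 1*(-779)) - 585/(-3972) = -875/(-44 + 779) - 585*(-1/3972) = -875/735 + 195/1324 = -875*1/735 + 195/1324 = -25/21 + 195/1324 = -29005/27804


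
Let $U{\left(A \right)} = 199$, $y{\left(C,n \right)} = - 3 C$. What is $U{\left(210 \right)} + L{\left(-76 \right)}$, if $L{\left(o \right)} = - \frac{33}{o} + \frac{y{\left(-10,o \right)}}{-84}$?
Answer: $\frac{105909}{532} \approx 199.08$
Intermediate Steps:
$L{\left(o \right)} = - \frac{5}{14} - \frac{33}{o}$ ($L{\left(o \right)} = - \frac{33}{o} + \frac{\left(-3\right) \left(-10\right)}{-84} = - \frac{33}{o} + 30 \left(- \frac{1}{84}\right) = - \frac{33}{o} - \frac{5}{14} = - \frac{5}{14} - \frac{33}{o}$)
$U{\left(210 \right)} + L{\left(-76 \right)} = 199 - \left(\frac{5}{14} + \frac{33}{-76}\right) = 199 - - \frac{41}{532} = 199 + \left(- \frac{5}{14} + \frac{33}{76}\right) = 199 + \frac{41}{532} = \frac{105909}{532}$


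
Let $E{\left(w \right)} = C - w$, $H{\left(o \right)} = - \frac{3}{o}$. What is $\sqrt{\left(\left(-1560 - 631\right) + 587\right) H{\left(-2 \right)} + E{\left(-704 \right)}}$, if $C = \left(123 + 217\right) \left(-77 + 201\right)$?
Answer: $\sqrt{40458} \approx 201.14$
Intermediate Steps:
$C = 42160$ ($C = 340 \cdot 124 = 42160$)
$E{\left(w \right)} = 42160 - w$
$\sqrt{\left(\left(-1560 - 631\right) + 587\right) H{\left(-2 \right)} + E{\left(-704 \right)}} = \sqrt{\left(\left(-1560 - 631\right) + 587\right) \left(- \frac{3}{-2}\right) + \left(42160 - -704\right)} = \sqrt{\left(-2191 + 587\right) \left(\left(-3\right) \left(- \frac{1}{2}\right)\right) + \left(42160 + 704\right)} = \sqrt{\left(-1604\right) \frac{3}{2} + 42864} = \sqrt{-2406 + 42864} = \sqrt{40458}$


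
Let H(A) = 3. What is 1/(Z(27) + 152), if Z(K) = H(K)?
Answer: 1/155 ≈ 0.0064516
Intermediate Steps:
Z(K) = 3
1/(Z(27) + 152) = 1/(3 + 152) = 1/155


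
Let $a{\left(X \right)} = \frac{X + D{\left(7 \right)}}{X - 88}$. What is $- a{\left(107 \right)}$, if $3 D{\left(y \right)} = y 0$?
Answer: $- \frac{107}{19} \approx -5.6316$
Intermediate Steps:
$D{\left(y \right)} = 0$ ($D{\left(y \right)} = \frac{y 0}{3} = \frac{1}{3} \cdot 0 = 0$)
$a{\left(X \right)} = \frac{X}{-88 + X}$ ($a{\left(X \right)} = \frac{X + 0}{X - 88} = \frac{X}{-88 + X}$)
$- a{\left(107 \right)} = - \frac{107}{-88 + 107} = - \frac{107}{19}$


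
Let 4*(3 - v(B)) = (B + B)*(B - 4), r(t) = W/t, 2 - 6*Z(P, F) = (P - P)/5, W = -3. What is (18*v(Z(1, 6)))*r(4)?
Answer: -195/4 ≈ -48.750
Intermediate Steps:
Z(P, F) = ⅓ (Z(P, F) = ⅓ - (P - P)/(6*5) = ⅓ - 0/5 = ⅓ - ⅙*0 = ⅓ + 0 = ⅓)
r(t) = -3/t
v(B) = 3 - B*(-4 + B)/2 (v(B) = 3 - (B + B)*(B - 4)/4 = 3 - 2*B*(-4 + B)/4 = 3 - B*(-4 + B)/2)
(18*v(Z(1, 6)))*r(4) = (18*(3 + 2*(⅓) - (⅓)²/2))*(-3/4) = (18*(3 + ⅔ - ½*⅑))*(-3*¼) = (18*(3 + ⅔ - 1/18))*(-¾) = (18*(65/18))*(-¾) = 65*(-¾) = -195/4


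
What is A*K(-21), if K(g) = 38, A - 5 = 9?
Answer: 532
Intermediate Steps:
A = 14 (A = 5 + 9 = 14)
A*K(-21) = 14*38 = 532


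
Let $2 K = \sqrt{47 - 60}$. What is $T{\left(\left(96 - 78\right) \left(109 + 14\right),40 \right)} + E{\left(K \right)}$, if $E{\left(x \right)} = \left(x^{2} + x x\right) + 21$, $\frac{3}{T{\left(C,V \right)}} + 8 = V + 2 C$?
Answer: $\frac{64673}{4460} \approx 14.501$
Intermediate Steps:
$K = \frac{i \sqrt{13}}{2}$ ($K = \frac{\sqrt{47 - 60}}{2} = \frac{\sqrt{-13}}{2} = \frac{i \sqrt{13}}{2} \approx 1.8028 i$)
$T{\left(C,V \right)} = \frac{3}{-8 + V + 2 C}$ ($T{\left(C,V \right)} = \frac{3}{-8 + \left(V + 2 C\right)} = \frac{3}{-8 + V + 2 C}$)
$E{\left(x \right)} = 21 + 2 x^{2}$ ($E{\left(x \right)} = \left(x^{2} + x^{2}\right) + 21 = 2 x^{2} + 21 = 21 + 2 x^{2}$)
$T{\left(\left(96 - 78\right) \left(109 + 14\right),40 \right)} + E{\left(K \right)} = \frac{3}{-8 + 40 + 2 \left(96 - 78\right) \left(109 + 14\right)} + \left(21 + 2 \left(\frac{i \sqrt{13}}{2}\right)^{2}\right) = \frac{3}{-8 + 40 + 2 \cdot 18 \cdot 123} + \left(21 + 2 \left(- \frac{13}{4}\right)\right) = \frac{3}{-8 + 40 + 2 \cdot 2214} + \left(21 - \frac{13}{2}\right) = \frac{3}{-8 + 40 + 4428} + \frac{29}{2} = \frac{3}{4460} + \frac{29}{2} = \frac{64673}{4460}$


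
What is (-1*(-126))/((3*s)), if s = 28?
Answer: 3/2 ≈ 1.5000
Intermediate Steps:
(-1*(-126))/((3*s)) = (-1*(-126))/((3*28)) = 126/84 = 126*(1/84) = 3/2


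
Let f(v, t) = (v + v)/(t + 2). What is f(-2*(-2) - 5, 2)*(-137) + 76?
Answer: 289/2 ≈ 144.50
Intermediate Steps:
f(v, t) = 2*v/(2 + t) (f(v, t) = (2*v)/(2 + t) = 2*v/(2 + t))
f(-2*(-2) - 5, 2)*(-137) + 76 = (2*(-2*(-2) - 5)/(2 + 2))*(-137) + 76 = (2*(4 - 5)/4)*(-137) + 76 = (2*(-1)*(¼))*(-137) + 76 = -½*(-137) + 76 = 137/2 + 76 = 289/2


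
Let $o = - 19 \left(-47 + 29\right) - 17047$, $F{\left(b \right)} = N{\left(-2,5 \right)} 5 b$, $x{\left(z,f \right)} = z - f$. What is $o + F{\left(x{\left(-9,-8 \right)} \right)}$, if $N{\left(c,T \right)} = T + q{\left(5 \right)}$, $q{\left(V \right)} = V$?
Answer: $-16755$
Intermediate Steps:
$N{\left(c,T \right)} = 5 + T$ ($N{\left(c,T \right)} = T + 5 = 5 + T$)
$F{\left(b \right)} = 50 b$ ($F{\left(b \right)} = \left(5 + 5\right) 5 b = 10 \cdot 5 b = 50 b$)
$o = -16705$ ($o = \left(-19\right) \left(-18\right) - 17047 = 342 - 17047 = -16705$)
$o + F{\left(x{\left(-9,-8 \right)} \right)} = -16705 + 50 \left(-9 - -8\right) = -16705 + 50 \left(-9 + 8\right) = -16705 + 50 \left(-1\right) = -16705 - 50 = -16755$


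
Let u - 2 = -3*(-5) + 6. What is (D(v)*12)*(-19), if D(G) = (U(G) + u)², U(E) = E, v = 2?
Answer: -142500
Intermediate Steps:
u = 23 (u = 2 + (-3*(-5) + 6) = 2 + (15 + 6) = 2 + 21 = 23)
D(G) = (23 + G)² (D(G) = (G + 23)² = (23 + G)²)
(D(v)*12)*(-19) = ((23 + 2)²*12)*(-19) = (25²*12)*(-19) = (625*12)*(-19) = 7500*(-19) = -142500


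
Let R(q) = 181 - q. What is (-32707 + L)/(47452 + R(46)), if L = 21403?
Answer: -11304/47587 ≈ -0.23754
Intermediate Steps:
(-32707 + L)/(47452 + R(46)) = (-32707 + 21403)/(47452 + (181 - 1*46)) = -11304/(47452 + (181 - 46)) = -11304/(47452 + 135) = -11304/47587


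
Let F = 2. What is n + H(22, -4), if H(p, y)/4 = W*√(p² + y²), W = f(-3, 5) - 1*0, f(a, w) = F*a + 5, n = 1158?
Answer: 1158 - 40*√5 ≈ 1068.6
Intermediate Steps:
f(a, w) = 5 + 2*a (f(a, w) = 2*a + 5 = 5 + 2*a)
W = -1 (W = (5 + 2*(-3)) - 1*0 = (5 - 6) + 0 = -1 + 0 = -1)
H(p, y) = -4*√(p² + y²) (H(p, y) = 4*(-√(p² + y²)) = -4*√(p² + y²))
n + H(22, -4) = 1158 - 4*√(22² + (-4)²) = 1158 - 4*√(484 + 16) = 1158 - 40*√5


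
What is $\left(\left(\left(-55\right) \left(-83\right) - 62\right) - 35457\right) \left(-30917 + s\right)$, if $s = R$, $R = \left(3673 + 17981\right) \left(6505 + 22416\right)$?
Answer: $-19384150603818$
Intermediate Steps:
$R = 626255334$ ($R = 21654 \cdot 28921 = 626255334$)
$s = 626255334$
$\left(\left(\left(-55\right) \left(-83\right) - 62\right) - 35457\right) \left(-30917 + s\right) = \left(\left(\left(-55\right) \left(-83\right) - 62\right) - 35457\right) \left(-30917 + 626255334\right) = \left(\left(4565 - 62\right) - 35457\right) 626224417 = \left(4503 - 35457\right) 626224417 = \left(-30954\right) 626224417 = -19384150603818$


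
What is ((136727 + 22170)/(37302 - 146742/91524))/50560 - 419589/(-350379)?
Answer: 35296594091233051/29472448707078720 ≈ 1.1976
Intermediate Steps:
((136727 + 22170)/(37302 - 146742/91524))/50560 - 419589/(-350379) = (158897/(37302 - 146742*1/91524))*(1/50560) - 419589*(-1/350379) = (158897/(37302 - 24457/15254))*(1/50560) + 46621/38931 = (158897/(568980251/15254))*(1/50560) + 46621/38931 = (158897*(15254/568980251))*(1/50560) + 46621/38931 = (127569202/29946329)*(1/50560) + 46621/38931 = 63784601/757043197120 + 46621/38931 = 35296594091233051/29472448707078720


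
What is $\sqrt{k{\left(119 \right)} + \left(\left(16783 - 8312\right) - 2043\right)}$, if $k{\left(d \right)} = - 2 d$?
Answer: $\sqrt{6190} \approx 78.677$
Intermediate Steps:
$\sqrt{k{\left(119 \right)} + \left(\left(16783 - 8312\right) - 2043\right)} = \sqrt{\left(-2\right) 119 + \left(\left(16783 - 8312\right) - 2043\right)} = \sqrt{-238 + \left(8471 - 2043\right)} = \sqrt{-238 + 6428} = \sqrt{6190}$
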